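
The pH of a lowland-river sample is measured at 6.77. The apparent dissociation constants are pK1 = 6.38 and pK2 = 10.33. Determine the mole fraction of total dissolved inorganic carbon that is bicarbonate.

α₁ = 1 / (1 + [H⁺]/K1 + K2/[H⁺]) = 1 / (1 + 10^-0.39 + 10^-3.56)
   = 1 / (1 + 0.40738 + 0.00027542) = 1/1.4077 = 0.7104

α₁ = 0.710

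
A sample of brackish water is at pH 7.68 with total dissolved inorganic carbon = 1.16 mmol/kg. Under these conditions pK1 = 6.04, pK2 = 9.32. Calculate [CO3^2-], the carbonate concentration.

α₂ = 1 / (1 + [H⁺]/K2 + [H⁺]²/(K1K2)) = 1 / (1 + 10^+1.64 + 10^+0.00)
   = 1 / (1 + 43.652 + 1.0000) = 1/45.652 = 0.02191
[CO3²⁻] = α₂ × DIC = 0.02191 × 1.16 = 0.0254 mmol/kg

[CO3²⁻] = 0.0254 mmol/kg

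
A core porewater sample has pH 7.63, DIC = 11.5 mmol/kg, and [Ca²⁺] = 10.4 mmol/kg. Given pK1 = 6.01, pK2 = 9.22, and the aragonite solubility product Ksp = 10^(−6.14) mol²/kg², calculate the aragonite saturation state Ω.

α₂ = 1 / (1 + [H⁺]/K2 + [H⁺]²/(K1K2)) = 1 / (1 + 10^+1.59 + 10^-0.03)
   = 1 / (1 + 38.905 + 0.93325) = 1/40.838 = 0.02449
[CO3²⁻] = α₂ × DIC = 0.02449 × 11.5 = 0.2816 mmol/kg
Ksp = 10^(−6.14) = 7.244×10^-7
Ω = [Ca²⁺][CO3²⁻]/Ksp = (10.4×10^-3)(2.816×10^-4) / 7.244×10^-7 = 4.04

Ω = 4.04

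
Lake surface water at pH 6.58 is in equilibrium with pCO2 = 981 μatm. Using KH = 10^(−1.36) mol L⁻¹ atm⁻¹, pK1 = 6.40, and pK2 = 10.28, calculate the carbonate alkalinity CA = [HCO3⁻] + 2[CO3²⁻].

[CO2*] = KH · pCO2 = 10^(−1.36) × 981×10^-6 = 4.282×10^-5 mol/L
α₀ = 1/(1 + K1/[H⁺] + K1K2/[H⁺]²) = 1/(1 + 10^+0.18 + 10^-3.52) = 0.3978
DIC = [CO2*]/α₀ = 4.282×10^-5 / 0.3978 = 0.1076 mmol/L
CA = (α₁ + 2α₂)·DIC = (0.6021 + 2×0.0001201) × 0.1076 = 0.0648 mmol/L

CA = 0.0648 mmol/L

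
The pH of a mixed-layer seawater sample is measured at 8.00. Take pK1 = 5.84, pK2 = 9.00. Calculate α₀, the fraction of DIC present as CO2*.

α₀ = 0.00625

α₀ = 1 / (1 + K1/[H⁺] + K1K2/[H⁺]²) = 1 / (1 + 10^+2.16 + 10^+1.16)
   = 1 / (1 + 144.54 + 14.454) = 1/160.00 = 0.006250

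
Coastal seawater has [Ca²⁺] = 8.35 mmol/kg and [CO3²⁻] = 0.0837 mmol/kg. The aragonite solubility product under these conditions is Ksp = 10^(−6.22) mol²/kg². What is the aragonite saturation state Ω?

Ksp = 10^(−6.22) = 6.026×10^-7
Ω = [Ca²⁺][CO3²⁻]/Ksp = (8.35×10^-3)(0.0837×10^-3) / 6.026×10^-7 = 1.16

Ω = 1.16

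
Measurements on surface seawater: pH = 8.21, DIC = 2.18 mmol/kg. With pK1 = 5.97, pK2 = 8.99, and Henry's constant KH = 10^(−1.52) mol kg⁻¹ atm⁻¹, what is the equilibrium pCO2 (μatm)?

pCO2 = 355 μatm

α₀ = 1 / (1 + K1/[H⁺] + K1K2/[H⁺]²) = 1 / (1 + 10^+2.24 + 10^+1.46)
   = 1 / (1 + 173.78 + 28.840) = 1/203.62 = 0.004911
[CO2*] = α₀ × DIC = 0.004911 × 2.18 = 0.01071 mmol/kg = 10.71 μmol/kg
pCO2 = [CO2*]/KH = 1.071×10^-5 / 3.020×10^-2 = 355 μatm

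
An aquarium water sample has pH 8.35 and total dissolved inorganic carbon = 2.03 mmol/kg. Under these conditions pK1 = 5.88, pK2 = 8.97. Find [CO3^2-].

[CO3²⁻] = 0.392 mmol/kg

α₂ = 1 / (1 + [H⁺]/K2 + [H⁺]²/(K1K2)) = 1 / (1 + 10^+0.62 + 10^-1.85)
   = 1 / (1 + 4.1687 + 0.014125) = 1/5.1828 = 0.1929
[CO3²⁻] = α₂ × DIC = 0.1929 × 2.03 = 0.392 mmol/kg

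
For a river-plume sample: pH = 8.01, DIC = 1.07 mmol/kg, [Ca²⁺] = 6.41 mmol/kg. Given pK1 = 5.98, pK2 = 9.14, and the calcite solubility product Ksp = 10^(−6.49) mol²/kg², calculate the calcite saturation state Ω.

Ω = 1.45

α₂ = 1 / (1 + [H⁺]/K2 + [H⁺]²/(K1K2)) = 1 / (1 + 10^+1.13 + 10^-0.90)
   = 1 / (1 + 13.490 + 0.12589) = 1/14.616 = 0.06842
[CO3²⁻] = α₂ × DIC = 0.06842 × 1.07 = 0.07321 mmol/kg
Ksp = 10^(−6.49) = 3.236×10^-7
Ω = [Ca²⁺][CO3²⁻]/Ksp = (6.41×10^-3)(7.321×10^-5) / 3.236×10^-7 = 1.45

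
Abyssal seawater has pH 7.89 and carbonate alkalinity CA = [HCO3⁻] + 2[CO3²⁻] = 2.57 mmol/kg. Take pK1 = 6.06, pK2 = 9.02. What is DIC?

DIC = 2.44 mmol/kg

CA = [HCO3⁻] + 2[CO3²⁻] = (α₁ + 2α₂)·DIC
At pH 7.89: [H⁺]/K1 = 10^-1.83 = 0.014791, K2/[H⁺] = 10^-1.13 = 0.074131
α₁ = 1/(1 + 0.014791 + 0.074131) = 1/1.0889 = 0.9183; α₂ = α₁·K2/[H⁺] = 0.06808
α₁ + 2α₂ = 1.0545
DIC = CA / (α₁ + 2α₂) = 2.57 / 1.0545 = 2.44 mmol/kg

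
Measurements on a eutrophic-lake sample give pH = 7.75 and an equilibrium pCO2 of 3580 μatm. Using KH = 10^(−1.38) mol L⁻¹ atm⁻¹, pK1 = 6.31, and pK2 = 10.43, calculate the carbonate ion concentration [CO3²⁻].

[CO2*] = KH · pCO2 = 10^(−1.38) × 3580×10^-6 = 1.492×10^-4 mol/L
α₀ = 1/(1 + K1/[H⁺] + K1K2/[H⁺]²) = 1/(1 + 10^+1.44 + 10^-1.24) = 0.03497
DIC = [CO2*]/α₀ = 1.492×10^-4 / 0.03497 = 4.268 mmol/L
[CO3²⁻] = α₂·DIC; α₂ = 0.002012, so [CO3²⁻] = 0.002012 × 4.268 = 0.00859 mmol/L = 8.59 μmol/L

[CO3²⁻] = 8.59 μmol/L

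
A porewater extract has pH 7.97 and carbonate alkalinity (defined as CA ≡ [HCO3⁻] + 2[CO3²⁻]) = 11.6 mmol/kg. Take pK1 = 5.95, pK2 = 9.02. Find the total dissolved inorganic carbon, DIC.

DIC = 10.8 mmol/kg

CA = [HCO3⁻] + 2[CO3²⁻] = (α₁ + 2α₂)·DIC
At pH 7.97: [H⁺]/K1 = 10^-2.02 = 0.0095499, K2/[H⁺] = 10^-1.05 = 0.089125
α₁ = 1/(1 + 0.0095499 + 0.089125) = 1/1.0987 = 0.9102; α₂ = α₁·K2/[H⁺] = 0.08112
α₁ + 2α₂ = 1.0724
DIC = CA / (α₁ + 2α₂) = 11.6 / 1.0724 = 10.8 mmol/kg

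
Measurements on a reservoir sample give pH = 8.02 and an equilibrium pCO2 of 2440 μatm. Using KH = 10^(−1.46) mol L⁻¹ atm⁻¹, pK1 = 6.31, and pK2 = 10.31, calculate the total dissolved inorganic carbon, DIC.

DIC = 4.45 mmol/L

[CO2*] = KH · pCO2 = 10^(−1.46) × 2440×10^-6 = 8.460×10^-5 mol/L
α₀ = 1/(1 + K1/[H⁺] + K1K2/[H⁺]²) = 1/(1 + 10^+1.71 + 10^-0.58) = 0.01903
DIC = [CO2*]/α₀ = 8.460×10^-5 / 0.01903 = 4.45 mmol/L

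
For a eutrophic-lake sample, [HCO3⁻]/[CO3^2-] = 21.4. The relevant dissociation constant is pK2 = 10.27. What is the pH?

From K2 = [H⁺][CO3^2-]/[HCO3⁻]:  pH = pK2 − log₁₀([HCO3⁻]/[CO3^2-])
log₁₀(21.4) = +1.330
pH = 10.27 − (+1.330) = 8.94

pH = 8.94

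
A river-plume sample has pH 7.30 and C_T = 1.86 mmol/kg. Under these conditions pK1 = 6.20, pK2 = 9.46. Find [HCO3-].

[HCO3⁻] = 1.71 mmol/kg

α₁ = 1 / (1 + [H⁺]/K1 + K2/[H⁺]) = 1 / (1 + 10^-1.10 + 10^-2.16)
   = 1 / (1 + 0.079433 + 0.0069183) = 1/1.0864 = 0.9205
[HCO3⁻] = α₁ × DIC = 0.9205 × 1.86 = 1.71 mmol/kg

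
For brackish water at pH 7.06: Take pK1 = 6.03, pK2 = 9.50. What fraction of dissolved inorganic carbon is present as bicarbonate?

α₁ = 1 / (1 + [H⁺]/K1 + K2/[H⁺]) = 1 / (1 + 10^-1.03 + 10^-2.44)
   = 1 / (1 + 0.093325 + 0.0036308) = 1/1.0970 = 0.9116

α₁ = 0.912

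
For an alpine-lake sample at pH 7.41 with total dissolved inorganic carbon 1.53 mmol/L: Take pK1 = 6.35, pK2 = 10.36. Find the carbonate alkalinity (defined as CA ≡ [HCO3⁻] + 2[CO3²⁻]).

CA = [HCO3⁻] + 2[CO3²⁻] = (α₁ + 2α₂)·DIC
At pH 7.41: [H⁺]/K1 = 10^-1.06 = 0.087096, K2/[H⁺] = 10^-2.95 = 0.0011220
α₁ = 1/(1 + 0.087096 + 0.0011220) = 1/1.0882 = 0.9189; α₂ = α₁·K2/[H⁺] = 0.001031
α₁ + 2α₂ = 0.9210
CA = 0.9210 × 1.53 = 1.41 mmol/L

CA = 1.41 mmol/L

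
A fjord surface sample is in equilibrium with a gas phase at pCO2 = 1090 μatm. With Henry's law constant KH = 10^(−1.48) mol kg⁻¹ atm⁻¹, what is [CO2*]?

KH = 10^(−1.48) = 3.311×10^-2 mol kg⁻¹ atm⁻¹
[CO2*] = KH · pCO2 = 3.311×10^-2 × 1090×10^-6 atm = 3.61×10^-5 mol/kg

[CO2*] = 36.1 μmol/kg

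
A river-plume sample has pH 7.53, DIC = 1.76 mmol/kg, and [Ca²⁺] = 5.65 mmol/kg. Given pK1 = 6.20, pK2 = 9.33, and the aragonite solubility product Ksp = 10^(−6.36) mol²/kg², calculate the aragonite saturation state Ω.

α₂ = 1 / (1 + [H⁺]/K2 + [H⁺]²/(K1K2)) = 1 / (1 + 10^+1.80 + 10^+0.47)
   = 1 / (1 + 63.096 + 2.9512) = 1/67.047 = 0.01491
[CO3²⁻] = α₂ × DIC = 0.01491 × 1.76 = 0.02625 mmol/kg
Ksp = 10^(−6.36) = 4.365×10^-7
Ω = [Ca²⁺][CO3²⁻]/Ksp = (5.65×10^-3)(2.625×10^-5) / 4.365×10^-7 = 0.340

Ω = 0.340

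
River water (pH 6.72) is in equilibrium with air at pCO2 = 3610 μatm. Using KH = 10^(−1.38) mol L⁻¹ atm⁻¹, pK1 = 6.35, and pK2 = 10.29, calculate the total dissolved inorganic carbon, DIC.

[CO2*] = KH · pCO2 = 10^(−1.38) × 3610×10^-6 = 1.505×10^-4 mol/L
α₀ = 1/(1 + K1/[H⁺] + K1K2/[H⁺]²) = 1/(1 + 10^+0.37 + 10^-3.20) = 0.2990
DIC = [CO2*]/α₀ = 1.505×10^-4 / 0.2990 = 0.503 mmol/L

DIC = 0.503 mmol/L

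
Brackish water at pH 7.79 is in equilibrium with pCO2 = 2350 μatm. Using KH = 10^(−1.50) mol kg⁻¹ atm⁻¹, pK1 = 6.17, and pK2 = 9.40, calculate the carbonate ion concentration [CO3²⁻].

[CO2*] = KH · pCO2 = 10^(−1.50) × 2350×10^-6 = 7.431×10^-5 mol/kg
α₀ = 1/(1 + K1/[H⁺] + K1K2/[H⁺]²) = 1/(1 + 10^+1.62 + 10^+0.01) = 0.02288
DIC = [CO2*]/α₀ = 7.431×10^-5 / 0.02288 = 3.248 mmol/kg
[CO3²⁻] = α₂·DIC; α₂ = 0.02341, so [CO3²⁻] = 0.02341 × 3.248 = 0.0760 mmol/kg

[CO3²⁻] = 0.0760 mmol/kg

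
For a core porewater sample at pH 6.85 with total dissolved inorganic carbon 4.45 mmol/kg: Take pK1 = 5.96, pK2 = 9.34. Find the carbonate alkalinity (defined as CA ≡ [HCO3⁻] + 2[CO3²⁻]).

CA = 3.96 mmol/kg

CA = [HCO3⁻] + 2[CO3²⁻] = (α₁ + 2α₂)·DIC
At pH 6.85: [H⁺]/K1 = 10^-0.89 = 0.12882, K2/[H⁺] = 10^-2.49 = 0.0032359
α₁ = 1/(1 + 0.12882 + 0.0032359) = 1/1.1321 = 0.8833; α₂ = α₁·K2/[H⁺] = 0.002858
α₁ + 2α₂ = 0.8891
CA = 0.8891 × 4.45 = 3.96 mmol/kg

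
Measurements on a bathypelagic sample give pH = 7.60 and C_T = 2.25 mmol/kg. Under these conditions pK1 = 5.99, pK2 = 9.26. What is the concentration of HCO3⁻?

[HCO3⁻] = 2.15 mmol/kg

α₁ = 1 / (1 + [H⁺]/K1 + K2/[H⁺]) = 1 / (1 + 10^-1.61 + 10^-1.66)
   = 1 / (1 + 0.024547 + 0.021878) = 1/1.0464 = 0.9556
[HCO3⁻] = α₁ × DIC = 0.9556 × 2.25 = 2.15 mmol/kg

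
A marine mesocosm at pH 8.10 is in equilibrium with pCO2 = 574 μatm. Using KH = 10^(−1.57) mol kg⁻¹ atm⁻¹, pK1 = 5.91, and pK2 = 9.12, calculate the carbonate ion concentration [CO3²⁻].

[CO3²⁻] = 0.229 mmol/kg

[CO2*] = KH · pCO2 = 10^(−1.57) × 574×10^-6 = 1.545×10^-5 mol/kg
α₀ = 1/(1 + K1/[H⁺] + K1K2/[H⁺]²) = 1/(1 + 10^+2.19 + 10^+1.17) = 0.005859
DIC = [CO2*]/α₀ = 1.545×10^-5 / 0.005859 = 2.637 mmol/kg
[CO3²⁻] = α₂·DIC; α₂ = 0.08666, so [CO3²⁻] = 0.08666 × 2.637 = 0.229 mmol/kg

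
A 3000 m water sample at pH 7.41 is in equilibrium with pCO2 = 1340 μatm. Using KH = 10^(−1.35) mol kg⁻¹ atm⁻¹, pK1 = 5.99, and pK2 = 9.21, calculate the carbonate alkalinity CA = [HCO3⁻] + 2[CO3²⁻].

CA = 1.62 mmol/kg

[CO2*] = KH · pCO2 = 10^(−1.35) × 1340×10^-6 = 5.986×10^-5 mol/kg
α₀ = 1/(1 + K1/[H⁺] + K1K2/[H⁺]²) = 1/(1 + 10^+1.42 + 10^-0.38) = 0.03608
DIC = [CO2*]/α₀ = 5.986×10^-5 / 0.03608 = 1.659 mmol/kg
CA = (α₁ + 2α₂)·DIC = (0.9489 + 2×0.01504) × 1.659 = 1.62 mmol/kg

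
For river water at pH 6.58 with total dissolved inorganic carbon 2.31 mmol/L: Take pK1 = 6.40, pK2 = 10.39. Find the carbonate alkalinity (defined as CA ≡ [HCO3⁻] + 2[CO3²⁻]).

CA = [HCO3⁻] + 2[CO3²⁻] = (α₁ + 2α₂)·DIC
At pH 6.58: [H⁺]/K1 = 10^-0.18 = 0.66069, K2/[H⁺] = 10^-3.81 = 0.00015488
α₁ = 1/(1 + 0.66069 + 0.00015488) = 1/1.6608 = 0.6021; α₂ = α₁·K2/[H⁺] = 9.325×10^-5
α₁ + 2α₂ = 0.6023
CA = 0.6023 × 2.31 = 1.39 mmol/L

CA = 1.39 mmol/L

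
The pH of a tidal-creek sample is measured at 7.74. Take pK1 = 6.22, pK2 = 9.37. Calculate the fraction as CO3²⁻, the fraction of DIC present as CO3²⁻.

α₂ = 1 / (1 + [H⁺]/K2 + [H⁺]²/(K1K2)) = 1 / (1 + 10^+1.63 + 10^+0.11)
   = 1 / (1 + 42.658 + 1.2882) = 1/44.946 = 0.02225

α₂ = 0.0222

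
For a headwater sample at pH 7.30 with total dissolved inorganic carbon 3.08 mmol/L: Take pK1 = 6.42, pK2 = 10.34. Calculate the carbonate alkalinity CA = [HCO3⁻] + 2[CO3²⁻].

CA = [HCO3⁻] + 2[CO3²⁻] = (α₁ + 2α₂)·DIC
At pH 7.30: [H⁺]/K1 = 10^-0.88 = 0.13183, K2/[H⁺] = 10^-3.04 = 0.00091201
α₁ = 1/(1 + 0.13183 + 0.00091201) = 1/1.1327 = 0.8828; α₂ = α₁·K2/[H⁺] = 0.0008051
α₁ + 2α₂ = 0.8844
CA = 0.8844 × 3.08 = 2.72 mmol/L

CA = 2.72 mmol/L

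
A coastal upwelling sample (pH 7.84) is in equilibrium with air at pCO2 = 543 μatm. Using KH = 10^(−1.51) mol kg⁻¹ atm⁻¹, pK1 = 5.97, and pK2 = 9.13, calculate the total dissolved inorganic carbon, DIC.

DIC = 1.32 mmol/kg

[CO2*] = KH · pCO2 = 10^(−1.51) × 543×10^-6 = 1.678×10^-5 mol/kg
α₀ = 1/(1 + K1/[H⁺] + K1K2/[H⁺]²) = 1/(1 + 10^+1.87 + 10^+0.58) = 0.01267
DIC = [CO2*]/α₀ = 1.678×10^-5 / 0.01267 = 1.32 mmol/kg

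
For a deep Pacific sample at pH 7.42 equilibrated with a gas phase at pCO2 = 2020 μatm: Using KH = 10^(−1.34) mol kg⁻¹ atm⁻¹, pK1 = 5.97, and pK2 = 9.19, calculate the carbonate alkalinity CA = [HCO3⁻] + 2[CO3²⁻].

[CO2*] = KH · pCO2 = 10^(−1.34) × 2020×10^-6 = 9.233×10^-5 mol/kg
α₀ = 1/(1 + K1/[H⁺] + K1K2/[H⁺]²) = 1/(1 + 10^+1.45 + 10^-0.32) = 0.03371
DIC = [CO2*]/α₀ = 9.233×10^-5 / 0.03371 = 2.739 mmol/kg
CA = (α₁ + 2α₂)·DIC = (0.9502 + 2×0.01614) × 2.739 = 2.69 mmol/kg

CA = 2.69 mmol/kg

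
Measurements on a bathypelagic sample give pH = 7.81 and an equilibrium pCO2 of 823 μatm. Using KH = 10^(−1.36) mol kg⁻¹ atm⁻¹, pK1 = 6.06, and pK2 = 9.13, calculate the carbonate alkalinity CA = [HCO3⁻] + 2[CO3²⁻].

[CO2*] = KH · pCO2 = 10^(−1.36) × 823×10^-6 = 3.593×10^-5 mol/kg
α₀ = 1/(1 + K1/[H⁺] + K1K2/[H⁺]²) = 1/(1 + 10^+1.75 + 10^+0.43) = 0.01669
DIC = [CO2*]/α₀ = 3.593×10^-5 / 0.01669 = 2.153 mmol/kg
CA = (α₁ + 2α₂)·DIC = (0.9384 + 2×0.04491) × 2.153 = 2.21 mmol/kg

CA = 2.21 mmol/kg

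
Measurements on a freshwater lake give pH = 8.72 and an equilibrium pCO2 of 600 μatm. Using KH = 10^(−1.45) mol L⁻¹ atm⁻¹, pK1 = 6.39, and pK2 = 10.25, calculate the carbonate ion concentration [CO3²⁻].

[CO3²⁻] = 0.134 mmol/L

[CO2*] = KH · pCO2 = 10^(−1.45) × 600×10^-6 = 2.129×10^-5 mol/L
α₀ = 1/(1 + K1/[H⁺] + K1K2/[H⁺]²) = 1/(1 + 10^+2.33 + 10^+0.80) = 0.004523
DIC = [CO2*]/α₀ = 2.129×10^-5 / 0.004523 = 4.707 mmol/L
[CO3²⁻] = α₂·DIC; α₂ = 0.02854, so [CO3²⁻] = 0.02854 × 4.707 = 0.134 mmol/L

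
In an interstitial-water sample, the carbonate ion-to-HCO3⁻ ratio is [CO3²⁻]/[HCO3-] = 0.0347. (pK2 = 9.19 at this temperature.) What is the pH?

pH = 7.73

From K2 = [H⁺][CO3²⁻]/[HCO3-]:  pH = pK2 + log₁₀([CO3²⁻]/[HCO3-])
log₁₀(0.0347) = -1.460
pH = 9.19 + (-1.460) = 7.73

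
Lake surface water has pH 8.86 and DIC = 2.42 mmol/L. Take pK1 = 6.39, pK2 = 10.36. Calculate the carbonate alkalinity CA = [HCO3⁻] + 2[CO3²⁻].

CA = [HCO3⁻] + 2[CO3²⁻] = (α₁ + 2α₂)·DIC
At pH 8.86: [H⁺]/K1 = 10^-2.47 = 0.0033884, K2/[H⁺] = 10^-1.50 = 0.031623
α₁ = 1/(1 + 0.0033884 + 0.031623) = 1/1.0350 = 0.9662; α₂ = α₁·K2/[H⁺] = 0.03055
α₁ + 2α₂ = 1.0273
CA = 1.0273 × 2.42 = 2.49 mmol/L

CA = 2.49 mmol/L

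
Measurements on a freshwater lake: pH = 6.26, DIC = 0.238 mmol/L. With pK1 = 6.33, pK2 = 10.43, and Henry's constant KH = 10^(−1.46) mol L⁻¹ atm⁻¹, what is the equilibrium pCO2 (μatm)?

pCO2 = 3710 μatm

α₀ = 1 / (1 + K1/[H⁺] + K1K2/[H⁺]²) = 1 / (1 + 10^-0.07 + 10^-4.24)
   = 1 / (1 + 0.85114 + 5.7544×10^-5) = 1/1.8512 = 0.5402
[CO2*] = α₀ × DIC = 0.5402 × 0.238 = 0.1286 mmol/L
pCO2 = [CO2*]/KH = 1.286×10^-4 / 3.467×10^-2 = 3710 μatm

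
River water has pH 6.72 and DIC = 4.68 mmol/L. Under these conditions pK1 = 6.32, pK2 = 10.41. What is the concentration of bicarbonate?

α₁ = 1 / (1 + [H⁺]/K1 + K2/[H⁺]) = 1 / (1 + 10^-0.40 + 10^-3.69)
   = 1 / (1 + 0.39811 + 0.00020417) = 1/1.3983 = 0.7151
[HCO3⁻] = α₁ × DIC = 0.7151 × 4.68 = 3.35 mmol/L

[HCO3⁻] = 3.35 mmol/L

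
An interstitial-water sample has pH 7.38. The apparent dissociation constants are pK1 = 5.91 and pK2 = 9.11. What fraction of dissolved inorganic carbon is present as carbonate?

α₂ = 1 / (1 + [H⁺]/K2 + [H⁺]²/(K1K2)) = 1 / (1 + 10^+1.73 + 10^+0.26)
   = 1 / (1 + 53.703 + 1.8197) = 1/56.523 = 0.01769

α₂ = 0.0177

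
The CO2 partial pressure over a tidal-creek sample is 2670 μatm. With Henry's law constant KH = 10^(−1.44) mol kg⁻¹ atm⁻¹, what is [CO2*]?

KH = 10^(−1.44) = 3.631×10^-2 mol kg⁻¹ atm⁻¹
[CO2*] = KH · pCO2 = 3.631×10^-2 × 2670×10^-6 atm = 9.69×10^-5 mol/kg

[CO2*] = 96.9 μmol/kg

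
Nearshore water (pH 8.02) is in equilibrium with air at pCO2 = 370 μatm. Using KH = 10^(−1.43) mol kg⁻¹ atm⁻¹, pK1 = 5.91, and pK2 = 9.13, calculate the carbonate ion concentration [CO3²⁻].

[CO2*] = KH · pCO2 = 10^(−1.43) × 370×10^-6 = 1.375×10^-5 mol/kg
α₀ = 1/(1 + K1/[H⁺] + K1K2/[H⁺]²) = 1/(1 + 10^+2.11 + 10^+1.00) = 0.007152
DIC = [CO2*]/α₀ = 1.375×10^-5 / 0.007152 = 1.922 mmol/kg
[CO3²⁻] = α₂·DIC; α₂ = 0.07152, so [CO3²⁻] = 0.07152 × 1.922 = 0.137 mmol/kg

[CO3²⁻] = 0.137 mmol/kg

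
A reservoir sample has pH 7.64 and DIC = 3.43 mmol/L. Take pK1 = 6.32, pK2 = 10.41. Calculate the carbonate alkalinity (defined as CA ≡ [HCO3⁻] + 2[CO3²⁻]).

CA = [HCO3⁻] + 2[CO3²⁻] = (α₁ + 2α₂)·DIC
At pH 7.64: [H⁺]/K1 = 10^-1.32 = 0.047863, K2/[H⁺] = 10^-2.77 = 0.0016982
α₁ = 1/(1 + 0.047863 + 0.0016982) = 1/1.0496 = 0.9528; α₂ = α₁·K2/[H⁺] = 0.001618
α₁ + 2α₂ = 0.9560
CA = 0.9560 × 3.43 = 3.28 mmol/L

CA = 3.28 mmol/L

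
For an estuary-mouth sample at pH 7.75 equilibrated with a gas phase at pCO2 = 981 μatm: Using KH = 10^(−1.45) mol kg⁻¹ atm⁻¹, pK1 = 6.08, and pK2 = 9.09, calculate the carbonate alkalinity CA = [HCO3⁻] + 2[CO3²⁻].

[CO2*] = KH · pCO2 = 10^(−1.45) × 981×10^-6 = 3.481×10^-5 mol/kg
α₀ = 1/(1 + K1/[H⁺] + K1K2/[H⁺]²) = 1/(1 + 10^+1.67 + 10^+0.33) = 0.02004
DIC = [CO2*]/α₀ = 3.481×10^-5 / 0.02004 = 1.737 mmol/kg
CA = (α₁ + 2α₂)·DIC = (0.9371 + 2×0.04284) × 1.737 = 1.78 mmol/kg

CA = 1.78 mmol/kg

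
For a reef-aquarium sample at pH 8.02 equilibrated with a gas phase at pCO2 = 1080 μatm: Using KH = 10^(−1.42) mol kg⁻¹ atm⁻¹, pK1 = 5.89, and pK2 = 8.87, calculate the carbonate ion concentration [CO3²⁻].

[CO2*] = KH · pCO2 = 10^(−1.42) × 1080×10^-6 = 4.106×10^-5 mol/kg
α₀ = 1/(1 + K1/[H⁺] + K1K2/[H⁺]²) = 1/(1 + 10^+2.13 + 10^+1.28) = 0.006454
DIC = [CO2*]/α₀ = 4.106×10^-5 / 0.006454 = 6.362 mmol/kg
[CO3²⁻] = α₂·DIC; α₂ = 0.1230, so [CO3²⁻] = 0.1230 × 6.362 = 0.782 mmol/kg

[CO3²⁻] = 0.782 mmol/kg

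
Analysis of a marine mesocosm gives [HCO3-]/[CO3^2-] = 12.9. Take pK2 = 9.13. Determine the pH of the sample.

From K2 = [H⁺][CO3^2-]/[HCO3-]:  pH = pK2 − log₁₀([HCO3-]/[CO3^2-])
log₁₀(12.9) = +1.111
pH = 9.13 − (+1.111) = 8.02

pH = 8.02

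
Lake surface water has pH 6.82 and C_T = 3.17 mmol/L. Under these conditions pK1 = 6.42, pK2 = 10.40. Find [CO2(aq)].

[CO2*] = 0.902 mmol/L

α₀ = 1 / (1 + K1/[H⁺] + K1K2/[H⁺]²) = 1 / (1 + 10^+0.40 + 10^-3.18)
   = 1 / (1 + 2.5119 + 0.00066069) = 1/3.5125 = 0.2847
[CO2*] = α₀ × DIC = 0.2847 × 3.17 = 0.902 mmol/L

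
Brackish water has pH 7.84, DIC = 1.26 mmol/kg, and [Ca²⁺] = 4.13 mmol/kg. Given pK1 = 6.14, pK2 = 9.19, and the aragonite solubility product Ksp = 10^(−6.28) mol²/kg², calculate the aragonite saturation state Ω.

α₂ = 1 / (1 + [H⁺]/K2 + [H⁺]²/(K1K2)) = 1 / (1 + 10^+1.35 + 10^-0.35)
   = 1 / (1 + 22.387 + 0.44668) = 1/23.834 = 0.04196
[CO3²⁻] = α₂ × DIC = 0.04196 × 1.26 = 0.05287 mmol/kg
Ksp = 10^(−6.28) = 5.248×10^-7
Ω = [Ca²⁺][CO3²⁻]/Ksp = (4.13×10^-3)(5.287×10^-5) / 5.248×10^-7 = 0.416

Ω = 0.416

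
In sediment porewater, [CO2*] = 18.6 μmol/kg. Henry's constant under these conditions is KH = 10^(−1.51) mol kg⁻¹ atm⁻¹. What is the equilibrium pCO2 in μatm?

KH = 10^(−1.51) = 3.090×10^-2 mol kg⁻¹ atm⁻¹
pCO2 = [CO2*]/KH = 18.6×10^-6 / 3.090×10^-2 = 6.02×10^-4 atm = 602 μatm

pCO2 = 602 μatm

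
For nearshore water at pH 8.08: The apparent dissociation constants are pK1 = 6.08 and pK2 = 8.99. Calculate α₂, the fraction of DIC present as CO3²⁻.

α₂ = 1 / (1 + [H⁺]/K2 + [H⁺]²/(K1K2)) = 1 / (1 + 10^+0.91 + 10^-1.09)
   = 1 / (1 + 8.1283 + 0.081283) = 1/9.2096 = 0.1086

α₂ = 0.109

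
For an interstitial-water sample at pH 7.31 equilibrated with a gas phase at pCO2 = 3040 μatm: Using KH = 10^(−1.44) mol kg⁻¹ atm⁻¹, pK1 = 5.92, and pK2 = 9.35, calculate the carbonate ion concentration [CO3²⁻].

[CO3²⁻] = 0.0247 mmol/kg

[CO2*] = KH · pCO2 = 10^(−1.44) × 3040×10^-6 = 1.104×10^-4 mol/kg
α₀ = 1/(1 + K1/[H⁺] + K1K2/[H⁺]²) = 1/(1 + 10^+1.39 + 10^-0.65) = 0.03880
DIC = [CO2*]/α₀ = 1.104×10^-4 / 0.03880 = 2.844 mmol/kg
[CO3²⁻] = α₂·DIC; α₂ = 0.008687, so [CO3²⁻] = 0.008687 × 2.844 = 0.0247 mmol/kg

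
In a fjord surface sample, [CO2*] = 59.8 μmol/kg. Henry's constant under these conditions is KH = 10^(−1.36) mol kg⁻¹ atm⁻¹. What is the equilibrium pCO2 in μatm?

pCO2 = 1370 μatm

KH = 10^(−1.36) = 4.365×10^-2 mol kg⁻¹ atm⁻¹
pCO2 = [CO2*]/KH = 59.8×10^-6 / 4.365×10^-2 = 1.37×10^-3 atm = 1370 μatm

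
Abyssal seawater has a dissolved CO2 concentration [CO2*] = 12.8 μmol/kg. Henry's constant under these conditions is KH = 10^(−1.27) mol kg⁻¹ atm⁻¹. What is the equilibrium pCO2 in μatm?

pCO2 = 238 μatm

KH = 10^(−1.27) = 5.370×10^-2 mol kg⁻¹ atm⁻¹
pCO2 = [CO2*]/KH = 12.8×10^-6 / 5.370×10^-2 = 2.38×10^-4 atm = 238 μatm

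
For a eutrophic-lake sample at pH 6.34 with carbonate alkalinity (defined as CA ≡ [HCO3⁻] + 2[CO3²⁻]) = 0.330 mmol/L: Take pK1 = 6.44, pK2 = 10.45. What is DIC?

CA = [HCO3⁻] + 2[CO3²⁻] = (α₁ + 2α₂)·DIC
At pH 6.34: [H⁺]/K1 = 10^0.10 = 1.2589, K2/[H⁺] = 10^-4.11 = 7.7625×10^-5
α₁ = 1/(1 + 1.2589 + 7.7625×10^-5) = 1/2.2590 = 0.4427; α₂ = α₁·K2/[H⁺] = 3.436×10^-5
α₁ + 2α₂ = 0.4427
DIC = CA / (α₁ + 2α₂) = 0.330 / 0.4427 = 0.745 mmol/L

DIC = 0.745 mmol/L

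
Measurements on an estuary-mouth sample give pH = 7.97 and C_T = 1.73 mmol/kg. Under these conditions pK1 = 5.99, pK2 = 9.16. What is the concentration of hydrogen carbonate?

[HCO3⁻] = 1.61 mmol/kg

α₁ = 1 / (1 + [H⁺]/K1 + K2/[H⁺]) = 1 / (1 + 10^-1.98 + 10^-1.19)
   = 1 / (1 + 0.010471 + 0.064565) = 1/1.0750 = 0.9302
[HCO3⁻] = α₁ × DIC = 0.9302 × 1.73 = 1.61 mmol/kg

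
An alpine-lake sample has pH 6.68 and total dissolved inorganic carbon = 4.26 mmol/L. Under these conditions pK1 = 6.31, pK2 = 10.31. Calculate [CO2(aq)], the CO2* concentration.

[CO2*] = 1.27 mmol/L

α₀ = 1 / (1 + K1/[H⁺] + K1K2/[H⁺]²) = 1 / (1 + 10^+0.37 + 10^-3.26)
   = 1 / (1 + 2.3442 + 0.00054954) = 1/3.3448 = 0.2990
[CO2*] = α₀ × DIC = 0.2990 × 4.26 = 1.27 mmol/L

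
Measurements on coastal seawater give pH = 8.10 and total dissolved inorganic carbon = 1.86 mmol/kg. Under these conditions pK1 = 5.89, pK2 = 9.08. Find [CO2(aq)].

[CO2*] = 10.3 μmol/kg

α₀ = 1 / (1 + K1/[H⁺] + K1K2/[H⁺]²) = 1 / (1 + 10^+2.21 + 10^+1.23)
   = 1 / (1 + 162.18 + 16.982) = 1/180.16 = 0.005551
[CO2*] = α₀ × DIC = 0.005551 × 1.86 = 0.0103 mmol/kg = 10.3 μmol/kg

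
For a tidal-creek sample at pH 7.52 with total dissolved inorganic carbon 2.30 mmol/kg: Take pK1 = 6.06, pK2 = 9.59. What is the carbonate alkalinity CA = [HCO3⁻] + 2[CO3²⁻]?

CA = 2.24 mmol/kg

CA = [HCO3⁻] + 2[CO3²⁻] = (α₁ + 2α₂)·DIC
At pH 7.52: [H⁺]/K1 = 10^-1.46 = 0.034674, K2/[H⁺] = 10^-2.07 = 0.0085114
α₁ = 1/(1 + 0.034674 + 0.0085114) = 1/1.0432 = 0.9586; α₂ = α₁·K2/[H⁺] = 0.008159
α₁ + 2α₂ = 0.9749
CA = 0.9749 × 2.30 = 2.24 mmol/kg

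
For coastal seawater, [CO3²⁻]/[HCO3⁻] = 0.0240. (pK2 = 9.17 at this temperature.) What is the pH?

pH = 7.55

From K2 = [H⁺][CO3²⁻]/[HCO3⁻]:  pH = pK2 + log₁₀([CO3²⁻]/[HCO3⁻])
log₁₀(0.0240) = -1.620
pH = 9.17 + (-1.620) = 7.55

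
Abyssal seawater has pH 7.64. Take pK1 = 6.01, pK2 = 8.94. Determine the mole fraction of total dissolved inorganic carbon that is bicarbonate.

α₁ = 1 / (1 + [H⁺]/K1 + K2/[H⁺]) = 1 / (1 + 10^-1.63 + 10^-1.30)
   = 1 / (1 + 0.023442 + 0.050119) = 1/1.0736 = 0.9315

α₁ = 0.931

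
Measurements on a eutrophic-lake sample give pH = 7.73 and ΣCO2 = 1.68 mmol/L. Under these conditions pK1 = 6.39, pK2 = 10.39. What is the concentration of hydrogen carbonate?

α₁ = 1 / (1 + [H⁺]/K1 + K2/[H⁺]) = 1 / (1 + 10^-1.34 + 10^-2.66)
   = 1 / (1 + 0.045709 + 0.0021878) = 1/1.0479 = 0.9543
[HCO3⁻] = α₁ × DIC = 0.9543 × 1.68 = 1.60 mmol/L

[HCO3⁻] = 1.60 mmol/L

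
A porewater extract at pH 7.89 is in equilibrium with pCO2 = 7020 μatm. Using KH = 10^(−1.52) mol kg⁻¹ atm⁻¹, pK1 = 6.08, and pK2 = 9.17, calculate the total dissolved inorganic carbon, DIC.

[CO2*] = KH · pCO2 = 10^(−1.52) × 7020×10^-6 = 2.120×10^-4 mol/kg
α₀ = 1/(1 + K1/[H⁺] + K1K2/[H⁺]²) = 1/(1 + 10^+1.81 + 10^+0.53) = 0.01450
DIC = [CO2*]/α₀ = 2.120×10^-4 / 0.01450 = 14.6 mmol/kg

DIC = 14.6 mmol/kg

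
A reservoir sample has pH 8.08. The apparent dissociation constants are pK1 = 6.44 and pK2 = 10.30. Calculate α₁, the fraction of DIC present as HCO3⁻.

α₁ = 1 / (1 + [H⁺]/K1 + K2/[H⁺]) = 1 / (1 + 10^-1.64 + 10^-2.22)
   = 1 / (1 + 0.022909 + 0.0060256) = 1/1.0289 = 0.9719

α₁ = 0.972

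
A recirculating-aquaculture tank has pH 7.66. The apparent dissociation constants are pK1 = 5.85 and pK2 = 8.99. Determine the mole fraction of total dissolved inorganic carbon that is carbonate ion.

α₂ = 0.0440

α₂ = 1 / (1 + [H⁺]/K2 + [H⁺]²/(K1K2)) = 1 / (1 + 10^+1.33 + 10^-0.48)
   = 1 / (1 + 21.380 + 0.33113) = 1/22.711 = 0.04403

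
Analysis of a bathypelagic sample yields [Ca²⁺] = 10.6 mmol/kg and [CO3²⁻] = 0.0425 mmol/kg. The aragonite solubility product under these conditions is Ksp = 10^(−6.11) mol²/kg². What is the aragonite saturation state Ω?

Ksp = 10^(−6.11) = 7.762×10^-7
Ω = [Ca²⁺][CO3²⁻]/Ksp = (10.6×10^-3)(0.0425×10^-3) / 7.762×10^-7 = 0.580

Ω = 0.580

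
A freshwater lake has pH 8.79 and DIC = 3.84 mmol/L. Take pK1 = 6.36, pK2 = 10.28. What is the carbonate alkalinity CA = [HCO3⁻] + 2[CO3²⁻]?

CA = [HCO3⁻] + 2[CO3²⁻] = (α₁ + 2α₂)·DIC
At pH 8.79: [H⁺]/K1 = 10^-2.43 = 0.0037154, K2/[H⁺] = 10^-1.49 = 0.032359
α₁ = 1/(1 + 0.0037154 + 0.032359) = 1/1.0361 = 0.9652; α₂ = α₁·K2/[H⁺] = 0.03123
α₁ + 2α₂ = 1.0276
CA = 1.0276 × 3.84 = 3.95 mmol/L

CA = 3.95 mmol/L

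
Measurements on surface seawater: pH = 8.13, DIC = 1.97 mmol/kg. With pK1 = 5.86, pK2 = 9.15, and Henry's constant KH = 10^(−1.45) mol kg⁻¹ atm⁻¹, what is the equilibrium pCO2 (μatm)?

α₀ = 1 / (1 + K1/[H⁺] + K1K2/[H⁺]²) = 1 / (1 + 10^+2.27 + 10^+1.25)
   = 1 / (1 + 186.21 + 17.783) = 1/204.99 = 0.004878
[CO2*] = α₀ × DIC = 0.004878 × 1.97 = 0.009610 mmol/kg = 9.610 μmol/kg
pCO2 = [CO2*]/KH = 9.610×10^-6 / 3.548×10^-2 = 271 μatm

pCO2 = 271 μatm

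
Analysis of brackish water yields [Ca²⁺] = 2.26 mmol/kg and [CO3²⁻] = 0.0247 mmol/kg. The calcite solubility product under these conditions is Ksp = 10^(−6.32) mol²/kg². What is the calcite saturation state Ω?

Ω = 0.117

Ksp = 10^(−6.32) = 4.786×10^-7
Ω = [Ca²⁺][CO3²⁻]/Ksp = (2.26×10^-3)(0.0247×10^-3) / 4.786×10^-7 = 0.117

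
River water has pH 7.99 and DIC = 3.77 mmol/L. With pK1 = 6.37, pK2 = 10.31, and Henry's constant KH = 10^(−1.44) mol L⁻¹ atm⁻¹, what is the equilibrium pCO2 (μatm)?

pCO2 = 2420 μatm

α₀ = 1 / (1 + K1/[H⁺] + K1K2/[H⁺]²) = 1 / (1 + 10^+1.62 + 10^-0.70)
   = 1 / (1 + 41.687 + 0.19953) = 1/42.886 = 0.02332
[CO2*] = α₀ × DIC = 0.02332 × 3.77 = 0.08791 mmol/L
pCO2 = [CO2*]/KH = 8.791×10^-5 / 3.631×10^-2 = 2420 μatm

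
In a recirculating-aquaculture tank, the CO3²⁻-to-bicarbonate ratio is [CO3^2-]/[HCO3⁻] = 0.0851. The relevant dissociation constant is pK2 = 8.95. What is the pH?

pH = 7.88

From K2 = [H⁺][CO3^2-]/[HCO3⁻]:  pH = pK2 + log₁₀([CO3^2-]/[HCO3⁻])
log₁₀(0.0851) = -1.070
pH = 8.95 + (-1.070) = 7.88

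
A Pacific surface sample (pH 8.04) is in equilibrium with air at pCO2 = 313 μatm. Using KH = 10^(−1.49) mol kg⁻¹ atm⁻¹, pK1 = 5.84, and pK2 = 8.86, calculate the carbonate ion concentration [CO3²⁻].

[CO3²⁻] = 0.243 mmol/kg

[CO2*] = KH · pCO2 = 10^(−1.49) × 313×10^-6 = 1.013×10^-5 mol/kg
α₀ = 1/(1 + K1/[H⁺] + K1K2/[H⁺]²) = 1/(1 + 10^+2.20 + 10^+1.38) = 0.005450
DIC = [CO2*]/α₀ = 1.013×10^-5 / 0.005450 = 1.858 mmol/kg
[CO3²⁻] = α₂·DIC; α₂ = 0.1307, so [CO3²⁻] = 0.1307 × 1.858 = 0.243 mmol/kg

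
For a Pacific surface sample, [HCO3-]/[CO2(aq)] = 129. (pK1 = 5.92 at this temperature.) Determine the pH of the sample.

From K1 = [H⁺][HCO3-]/[CO2(aq)]:  pH = pK1 + log₁₀([HCO3-]/[CO2(aq)])
log₁₀(129) = +2.111
pH = 5.92 + (+2.111) = 8.03

pH = 8.03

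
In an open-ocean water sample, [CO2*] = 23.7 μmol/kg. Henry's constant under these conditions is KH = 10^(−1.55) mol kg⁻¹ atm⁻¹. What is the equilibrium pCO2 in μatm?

KH = 10^(−1.55) = 2.818×10^-2 mol kg⁻¹ atm⁻¹
pCO2 = [CO2*]/KH = 23.7×10^-6 / 2.818×10^-2 = 8.41×10^-4 atm = 841 μatm

pCO2 = 841 μatm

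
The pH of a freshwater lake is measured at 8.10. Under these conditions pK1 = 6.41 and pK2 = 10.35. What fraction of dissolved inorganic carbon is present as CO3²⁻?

α₂ = 1 / (1 + [H⁺]/K2 + [H⁺]²/(K1K2)) = 1 / (1 + 10^+2.25 + 10^+0.56)
   = 1 / (1 + 177.83 + 3.6308) = 1/182.46 = 0.005481

α₂ = 0.00548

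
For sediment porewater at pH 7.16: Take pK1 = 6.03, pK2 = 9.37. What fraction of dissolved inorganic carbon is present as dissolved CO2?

α₀ = 0.0686

α₀ = 1 / (1 + K1/[H⁺] + K1K2/[H⁺]²) = 1 / (1 + 10^+1.13 + 10^-1.08)
   = 1 / (1 + 13.490 + 0.083176) = 1/14.573 = 0.06862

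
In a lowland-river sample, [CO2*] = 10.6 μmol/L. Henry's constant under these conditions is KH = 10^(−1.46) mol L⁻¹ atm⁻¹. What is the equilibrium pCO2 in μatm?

KH = 10^(−1.46) = 3.467×10^-2 mol L⁻¹ atm⁻¹
pCO2 = [CO2*]/KH = 10.6×10^-6 / 3.467×10^-2 = 3.06×10^-4 atm = 306 μatm

pCO2 = 306 μatm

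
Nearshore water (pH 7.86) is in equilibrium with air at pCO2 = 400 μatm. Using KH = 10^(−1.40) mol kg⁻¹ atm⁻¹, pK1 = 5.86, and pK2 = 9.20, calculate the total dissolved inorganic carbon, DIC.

DIC = 1.68 mmol/kg

[CO2*] = KH · pCO2 = 10^(−1.40) × 400×10^-6 = 1.592×10^-5 mol/kg
α₀ = 1/(1 + K1/[H⁺] + K1K2/[H⁺]²) = 1/(1 + 10^+2.00 + 10^+0.66) = 0.009472
DIC = [CO2*]/α₀ = 1.592×10^-5 / 0.009472 = 1.68 mmol/kg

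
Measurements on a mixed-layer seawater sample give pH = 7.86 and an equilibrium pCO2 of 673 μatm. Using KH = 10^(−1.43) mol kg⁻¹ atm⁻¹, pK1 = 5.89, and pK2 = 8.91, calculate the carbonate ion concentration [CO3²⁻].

[CO3²⁻] = 0.208 mmol/kg

[CO2*] = KH · pCO2 = 10^(−1.43) × 673×10^-6 = 2.500×10^-5 mol/kg
α₀ = 1/(1 + K1/[H⁺] + K1K2/[H⁺]²) = 1/(1 + 10^+1.97 + 10^+0.92) = 0.009742
DIC = [CO2*]/α₀ = 2.500×10^-5 / 0.009742 = 2.567 mmol/kg
[CO3²⁻] = α₂·DIC; α₂ = 0.08103, so [CO3²⁻] = 0.08103 × 2.567 = 0.208 mmol/kg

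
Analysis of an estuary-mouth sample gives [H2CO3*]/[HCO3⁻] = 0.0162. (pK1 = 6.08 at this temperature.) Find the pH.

pH = 7.87

From K1 = [H⁺][HCO3⁻]/[H2CO3*]:  pH = pK1 − log₁₀([H2CO3*]/[HCO3⁻])
log₁₀(0.0162) = -1.790
pH = 6.08 − (-1.790) = 7.87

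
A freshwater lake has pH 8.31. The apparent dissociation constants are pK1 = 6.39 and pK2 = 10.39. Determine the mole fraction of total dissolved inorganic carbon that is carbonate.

α₂ = 1 / (1 + [H⁺]/K2 + [H⁺]²/(K1K2)) = 1 / (1 + 10^+2.08 + 10^+0.16)
   = 1 / (1 + 120.23 + 1.4454) = 1/122.67 = 0.008152

α₂ = 0.00815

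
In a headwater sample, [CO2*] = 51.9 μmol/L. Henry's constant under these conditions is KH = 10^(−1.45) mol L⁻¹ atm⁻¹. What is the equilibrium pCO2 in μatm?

pCO2 = 1460 μatm

KH = 10^(−1.45) = 3.548×10^-2 mol L⁻¹ atm⁻¹
pCO2 = [CO2*]/KH = 51.9×10^-6 / 3.548×10^-2 = 1.46×10^-3 atm = 1460 μatm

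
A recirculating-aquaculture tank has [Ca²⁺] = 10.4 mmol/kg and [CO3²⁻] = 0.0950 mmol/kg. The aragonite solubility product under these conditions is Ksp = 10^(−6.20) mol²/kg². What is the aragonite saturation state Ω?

Ω = 1.57

Ksp = 10^(−6.20) = 6.310×10^-7
Ω = [Ca²⁺][CO3²⁻]/Ksp = (10.4×10^-3)(0.0950×10^-3) / 6.310×10^-7 = 1.57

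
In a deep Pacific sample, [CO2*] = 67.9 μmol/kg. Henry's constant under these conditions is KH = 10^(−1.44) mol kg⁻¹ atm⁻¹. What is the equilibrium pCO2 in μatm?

KH = 10^(−1.44) = 3.631×10^-2 mol kg⁻¹ atm⁻¹
pCO2 = [CO2*]/KH = 67.9×10^-6 / 3.631×10^-2 = 1.87×10^-3 atm = 1870 μatm

pCO2 = 1870 μatm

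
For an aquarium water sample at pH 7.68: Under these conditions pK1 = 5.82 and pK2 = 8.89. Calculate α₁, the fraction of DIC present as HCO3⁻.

α₁ = 0.930

α₁ = 1 / (1 + [H⁺]/K1 + K2/[H⁺]) = 1 / (1 + 10^-1.86 + 10^-1.21)
   = 1 / (1 + 0.013804 + 0.061660) = 1/1.0755 = 0.9298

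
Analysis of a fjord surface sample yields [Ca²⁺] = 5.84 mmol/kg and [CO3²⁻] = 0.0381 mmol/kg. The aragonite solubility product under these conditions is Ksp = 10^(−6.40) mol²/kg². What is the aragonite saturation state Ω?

Ksp = 10^(−6.40) = 3.981×10^-7
Ω = [Ca²⁺][CO3²⁻]/Ksp = (5.84×10^-3)(0.0381×10^-3) / 3.981×10^-7 = 0.559

Ω = 0.559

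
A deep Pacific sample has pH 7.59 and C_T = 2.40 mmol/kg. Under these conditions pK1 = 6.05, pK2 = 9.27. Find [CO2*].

[CO2*] = 0.0659 mmol/kg

α₀ = 1 / (1 + K1/[H⁺] + K1K2/[H⁺]²) = 1 / (1 + 10^+1.54 + 10^-0.14)
   = 1 / (1 + 34.674 + 0.72444) = 1/36.398 = 0.02747
[CO2*] = α₀ × DIC = 0.02747 × 2.40 = 0.0659 mmol/kg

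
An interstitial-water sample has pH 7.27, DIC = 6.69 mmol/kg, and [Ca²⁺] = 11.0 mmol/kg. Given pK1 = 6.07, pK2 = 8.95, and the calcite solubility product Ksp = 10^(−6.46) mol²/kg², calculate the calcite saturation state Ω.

α₂ = 1 / (1 + [H⁺]/K2 + [H⁺]²/(K1K2)) = 1 / (1 + 10^+1.68 + 10^+0.48)
   = 1 / (1 + 47.863 + 3.0200) = 1/51.883 = 0.01927
[CO3²⁻] = α₂ × DIC = 0.01927 × 6.69 = 0.1289 mmol/kg
Ksp = 10^(−6.46) = 3.467×10^-7
Ω = [Ca²⁺][CO3²⁻]/Ksp = (11.0×10^-3)(1.289×10^-4) / 3.467×10^-7 = 4.09

Ω = 4.09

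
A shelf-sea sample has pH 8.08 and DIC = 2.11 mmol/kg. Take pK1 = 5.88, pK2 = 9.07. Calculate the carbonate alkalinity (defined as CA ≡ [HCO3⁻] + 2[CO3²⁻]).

CA = [HCO3⁻] + 2[CO3²⁻] = (α₁ + 2α₂)·DIC
At pH 8.08: [H⁺]/K1 = 10^-2.20 = 0.0063096, K2/[H⁺] = 10^-0.99 = 0.10233
α₁ = 1/(1 + 0.0063096 + 0.10233) = 1/1.1086 = 0.9020; α₂ = α₁·K2/[H⁺] = 0.09230
α₁ + 2α₂ = 1.0866
CA = 1.0866 × 2.11 = 2.29 mmol/kg

CA = 2.29 mmol/kg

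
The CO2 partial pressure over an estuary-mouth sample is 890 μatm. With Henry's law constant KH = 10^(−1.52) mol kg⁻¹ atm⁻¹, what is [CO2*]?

[CO2*] = 26.9 μmol/kg

KH = 10^(−1.52) = 3.020×10^-2 mol kg⁻¹ atm⁻¹
[CO2*] = KH · pCO2 = 3.020×10^-2 × 890×10^-6 atm = 2.69×10^-5 mol/kg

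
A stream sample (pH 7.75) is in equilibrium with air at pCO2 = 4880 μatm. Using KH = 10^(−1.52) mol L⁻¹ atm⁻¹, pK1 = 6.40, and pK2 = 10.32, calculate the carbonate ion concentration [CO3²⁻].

[CO3²⁻] = 8.88 μmol/L

[CO2*] = KH · pCO2 = 10^(−1.52) × 4880×10^-6 = 1.474×10^-4 mol/L
α₀ = 1/(1 + K1/[H⁺] + K1K2/[H⁺]²) = 1/(1 + 10^+1.35 + 10^-1.22) = 0.04265
DIC = [CO2*]/α₀ = 1.474×10^-4 / 0.04265 = 3.456 mmol/L
[CO3²⁻] = α₂·DIC; α₂ = 0.002570, so [CO3²⁻] = 0.002570 × 3.456 = 0.00888 mmol/L = 8.88 μmol/L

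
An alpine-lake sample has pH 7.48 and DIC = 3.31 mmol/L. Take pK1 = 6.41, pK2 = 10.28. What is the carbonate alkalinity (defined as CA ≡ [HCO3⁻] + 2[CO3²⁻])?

CA = 3.06 mmol/L

CA = [HCO3⁻] + 2[CO3²⁻] = (α₁ + 2α₂)·DIC
At pH 7.48: [H⁺]/K1 = 10^-1.07 = 0.085114, K2/[H⁺] = 10^-2.80 = 0.0015849
α₁ = 1/(1 + 0.085114 + 0.0015849) = 1/1.0867 = 0.9202; α₂ = α₁·K2/[H⁺] = 0.001458
α₁ + 2α₂ = 0.9231
CA = 0.9231 × 3.31 = 3.06 mmol/L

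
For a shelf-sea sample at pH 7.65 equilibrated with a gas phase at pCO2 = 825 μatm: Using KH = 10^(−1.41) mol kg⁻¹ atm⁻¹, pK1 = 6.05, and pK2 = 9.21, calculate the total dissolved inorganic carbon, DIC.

DIC = 1.35 mmol/kg

[CO2*] = KH · pCO2 = 10^(−1.41) × 825×10^-6 = 3.210×10^-5 mol/kg
α₀ = 1/(1 + K1/[H⁺] + K1K2/[H⁺]²) = 1/(1 + 10^+1.60 + 10^+0.04) = 0.02386
DIC = [CO2*]/α₀ = 3.210×10^-5 / 0.02386 = 1.35 mmol/kg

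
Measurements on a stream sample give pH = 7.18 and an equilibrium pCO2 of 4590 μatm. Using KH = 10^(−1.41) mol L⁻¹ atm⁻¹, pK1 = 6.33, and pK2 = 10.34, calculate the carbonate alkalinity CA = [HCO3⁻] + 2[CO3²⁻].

CA = 1.27 mmol/L

[CO2*] = KH · pCO2 = 10^(−1.41) × 4590×10^-6 = 1.786×10^-4 mol/L
α₀ = 1/(1 + K1/[H⁺] + K1K2/[H⁺]²) = 1/(1 + 10^+0.85 + 10^-2.31) = 0.1237
DIC = [CO2*]/α₀ = 1.786×10^-4 / 0.1237 = 1.444 mmol/L
CA = (α₁ + 2α₂)·DIC = (0.8757 + 2×0.0006058) × 1.444 = 1.27 mmol/L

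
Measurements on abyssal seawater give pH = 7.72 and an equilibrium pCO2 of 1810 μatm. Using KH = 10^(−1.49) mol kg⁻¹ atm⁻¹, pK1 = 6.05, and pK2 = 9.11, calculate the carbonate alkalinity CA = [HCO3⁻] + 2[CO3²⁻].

[CO2*] = KH · pCO2 = 10^(−1.49) × 1810×10^-6 = 5.857×10^-5 mol/kg
α₀ = 1/(1 + K1/[H⁺] + K1K2/[H⁺]²) = 1/(1 + 10^+1.67 + 10^+0.28) = 0.02013
DIC = [CO2*]/α₀ = 5.857×10^-5 / 0.02013 = 2.910 mmol/kg
CA = (α₁ + 2α₂)·DIC = (0.9415 + 2×0.03836) × 2.910 = 2.96 mmol/kg

CA = 2.96 mmol/kg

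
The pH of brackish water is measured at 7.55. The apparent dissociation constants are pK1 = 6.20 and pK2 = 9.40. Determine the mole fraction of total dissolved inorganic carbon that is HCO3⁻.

α₁ = 1 / (1 + [H⁺]/K1 + K2/[H⁺]) = 1 / (1 + 10^-1.35 + 10^-1.85)
   = 1 / (1 + 0.044668 + 0.014125) = 1/1.0588 = 0.9445

α₁ = 0.944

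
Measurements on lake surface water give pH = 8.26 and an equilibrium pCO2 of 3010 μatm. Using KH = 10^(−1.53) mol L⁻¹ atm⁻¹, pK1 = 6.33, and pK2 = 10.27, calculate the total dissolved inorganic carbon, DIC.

[CO2*] = KH · pCO2 = 10^(−1.53) × 3010×10^-6 = 8.883×10^-5 mol/L
α₀ = 1/(1 + K1/[H⁺] + K1K2/[H⁺]²) = 1/(1 + 10^+1.93 + 10^-0.08) = 0.01150
DIC = [CO2*]/α₀ = 8.883×10^-5 / 0.01150 = 7.72 mmol/L

DIC = 7.72 mmol/L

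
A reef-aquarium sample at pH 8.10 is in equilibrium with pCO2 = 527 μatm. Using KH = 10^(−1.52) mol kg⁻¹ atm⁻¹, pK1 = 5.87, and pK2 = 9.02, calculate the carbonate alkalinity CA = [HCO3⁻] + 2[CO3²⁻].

[CO2*] = KH · pCO2 = 10^(−1.52) × 527×10^-6 = 1.592×10^-5 mol/kg
α₀ = 1/(1 + K1/[H⁺] + K1K2/[H⁺]²) = 1/(1 + 10^+2.23 + 10^+1.31) = 0.005229
DIC = [CO2*]/α₀ = 1.592×10^-5 / 0.005229 = 3.044 mmol/kg
CA = (α₁ + 2α₂)·DIC = (0.8880 + 2×0.1068) × 3.044 = 3.35 mmol/kg

CA = 3.35 mmol/kg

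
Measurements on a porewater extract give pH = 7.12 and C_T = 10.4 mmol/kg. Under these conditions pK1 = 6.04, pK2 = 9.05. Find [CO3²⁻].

α₂ = 1 / (1 + [H⁺]/K2 + [H⁺]²/(K1K2)) = 1 / (1 + 10^+1.93 + 10^+0.85)
   = 1 / (1 + 85.114 + 7.0795) = 1/93.193 = 0.01073
[CO3²⁻] = α₂ × DIC = 0.01073 × 10.4 = 0.112 mmol/kg

[CO3²⁻] = 0.112 mmol/kg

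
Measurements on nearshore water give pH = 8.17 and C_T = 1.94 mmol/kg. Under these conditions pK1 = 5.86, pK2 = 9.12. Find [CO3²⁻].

α₂ = 1 / (1 + [H⁺]/K2 + [H⁺]²/(K1K2)) = 1 / (1 + 10^+0.95 + 10^-1.36)
   = 1 / (1 + 8.9125 + 0.043652) = 1/9.9562 = 0.1004
[CO3²⁻] = α₂ × DIC = 0.1004 × 1.94 = 0.195 mmol/kg

[CO3²⁻] = 0.195 mmol/kg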